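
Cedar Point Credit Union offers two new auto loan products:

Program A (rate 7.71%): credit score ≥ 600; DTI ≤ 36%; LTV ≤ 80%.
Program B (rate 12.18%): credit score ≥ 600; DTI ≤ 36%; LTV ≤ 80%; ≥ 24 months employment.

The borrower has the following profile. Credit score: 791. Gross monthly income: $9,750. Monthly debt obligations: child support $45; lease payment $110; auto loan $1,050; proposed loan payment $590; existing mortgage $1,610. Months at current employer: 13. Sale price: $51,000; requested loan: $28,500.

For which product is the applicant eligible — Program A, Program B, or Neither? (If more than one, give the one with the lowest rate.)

Total debts = (45 + 110 + 1,050 + 590 + 1,610) = 3,405; DTI = 3,405/9,750 = 34.9%.
LTV = 28,500/51,000 = 55.9%.
Program A: score 791 ≥ 600; DTI 34.9% ≤ 36%; LTV 55.9% ≤ 80% → qualifies.
Program B: score 791 ≥ 600; DTI 34.9% ≤ 36%; LTV 55.9% ≤ 80%; employment 13 < 24 mo → does not qualify.

Program A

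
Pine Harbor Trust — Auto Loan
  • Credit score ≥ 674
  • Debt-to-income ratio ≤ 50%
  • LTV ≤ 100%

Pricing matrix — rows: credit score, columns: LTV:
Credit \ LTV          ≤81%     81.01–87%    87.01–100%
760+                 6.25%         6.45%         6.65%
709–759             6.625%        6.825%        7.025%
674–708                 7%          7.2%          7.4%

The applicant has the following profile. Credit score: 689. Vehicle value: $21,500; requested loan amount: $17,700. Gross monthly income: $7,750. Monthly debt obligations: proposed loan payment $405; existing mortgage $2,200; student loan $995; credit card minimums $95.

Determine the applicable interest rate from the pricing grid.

Credit score 689 ≥ 674; Total monthly debts = (405 + 2,200 + 995 + 95) = 3,695. DTI: 3,695 ÷ 7,750 = 47.7%, within the 50% cap
LTV: 17,700 ÷ 21,500 = 82.3%, within 100% cap
Row: 689 falls in 674–708. Column: 82.3% falls in 81.01–87%. Rate = 7.2%.

7.2%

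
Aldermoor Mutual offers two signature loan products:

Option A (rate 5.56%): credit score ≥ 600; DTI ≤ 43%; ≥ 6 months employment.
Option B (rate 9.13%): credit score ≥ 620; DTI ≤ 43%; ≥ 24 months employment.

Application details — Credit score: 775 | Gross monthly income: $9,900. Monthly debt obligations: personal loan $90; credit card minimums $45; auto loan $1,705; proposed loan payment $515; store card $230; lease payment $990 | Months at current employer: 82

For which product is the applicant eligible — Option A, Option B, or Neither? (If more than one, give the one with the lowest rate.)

Total debts = (90 + 45 + 1,705 + 515 + 230 + 990) = 3,575; DTI = 3,575/9,900 = 36.1%.
Option A: score 775 ≥ 600; DTI 36.1% ≤ 43%; employment 82 ≥ 6 mo → qualifies.
Option B: score 775 ≥ 620; DTI 36.1% ≤ 43%; employment 82 ≥ 24 mo → qualifies.
Qualifying: Option A, Option B. Lowest rate is 5.56% → Option A.

Option A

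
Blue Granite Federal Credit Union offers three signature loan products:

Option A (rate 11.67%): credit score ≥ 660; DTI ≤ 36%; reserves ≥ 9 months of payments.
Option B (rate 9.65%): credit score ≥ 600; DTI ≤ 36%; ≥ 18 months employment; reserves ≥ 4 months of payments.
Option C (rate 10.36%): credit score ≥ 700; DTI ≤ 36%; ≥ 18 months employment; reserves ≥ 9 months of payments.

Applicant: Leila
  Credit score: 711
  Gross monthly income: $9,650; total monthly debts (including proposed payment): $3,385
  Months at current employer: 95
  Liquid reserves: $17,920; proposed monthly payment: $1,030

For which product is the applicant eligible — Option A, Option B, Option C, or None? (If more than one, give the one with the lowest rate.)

DTI = 3,385/9,650 = 35.1%.
Reserves = 17,920/1,030 = 17.4 months.
Option A: score 711 ≥ 660; DTI 35.1% ≤ 36%; reserves 17.4 ≥ 9 mo → qualifies.
Option B: score 711 ≥ 600; DTI 35.1% ≤ 36%; employment 95 ≥ 18 mo; reserves 17.4 ≥ 4 mo → qualifies.
Option C: score 711 ≥ 700; DTI 35.1% ≤ 36%; employment 95 ≥ 18 mo; reserves 17.4 ≥ 9 mo → qualifies.
Qualifying: Option A, Option B, Option C. Lowest rate is 9.65% → Option B.

Option B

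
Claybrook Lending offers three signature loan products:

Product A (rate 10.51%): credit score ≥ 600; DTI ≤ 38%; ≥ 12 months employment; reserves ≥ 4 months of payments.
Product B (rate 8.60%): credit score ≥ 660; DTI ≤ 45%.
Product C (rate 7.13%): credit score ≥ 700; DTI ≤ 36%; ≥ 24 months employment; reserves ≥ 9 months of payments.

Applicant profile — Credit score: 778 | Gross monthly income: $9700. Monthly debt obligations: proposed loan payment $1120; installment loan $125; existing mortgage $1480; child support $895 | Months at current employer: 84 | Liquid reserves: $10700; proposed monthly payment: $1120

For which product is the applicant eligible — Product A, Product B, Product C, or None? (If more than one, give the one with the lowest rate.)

Product B

Total debts = (1,120 + 125 + 1,480 + 895) = 3,620; DTI = 3,620/9,700 = 37.3%.
Reserves = 10,700/1,120 = 9.6 months.
Product A: score 778 ≥ 600; DTI 37.3% ≤ 38%; employment 84 ≥ 12 mo; reserves 9.6 ≥ 4 mo → qualifies.
Product B: score 778 ≥ 660; DTI 37.3% ≤ 45% → qualifies.
Product C: score 778 ≥ 700; DTI 37.3% > 36%; employment 84 ≥ 24 mo; reserves 9.6 ≥ 9 mo → does not qualify.
Qualifying: Product A, Product B. Lowest rate is 8.60% → Product B.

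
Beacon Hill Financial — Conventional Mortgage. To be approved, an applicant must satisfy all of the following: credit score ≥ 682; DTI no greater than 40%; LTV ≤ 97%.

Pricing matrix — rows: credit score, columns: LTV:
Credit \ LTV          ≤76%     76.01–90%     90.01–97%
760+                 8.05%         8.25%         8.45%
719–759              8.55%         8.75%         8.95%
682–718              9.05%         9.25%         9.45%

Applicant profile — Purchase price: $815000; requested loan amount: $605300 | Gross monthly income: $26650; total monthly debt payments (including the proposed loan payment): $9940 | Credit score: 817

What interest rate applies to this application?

8.05%

Credit score 817 ≥ 682; DTI: 9,940 ÷ 26,650 = 37.3%, within the 40% cap
LTV = 605,300/815,000 = 74.3% ≤ 97%
Row: 817 falls in 760+. Column: 74.3% falls in ≤76%. Rate = 8.05%.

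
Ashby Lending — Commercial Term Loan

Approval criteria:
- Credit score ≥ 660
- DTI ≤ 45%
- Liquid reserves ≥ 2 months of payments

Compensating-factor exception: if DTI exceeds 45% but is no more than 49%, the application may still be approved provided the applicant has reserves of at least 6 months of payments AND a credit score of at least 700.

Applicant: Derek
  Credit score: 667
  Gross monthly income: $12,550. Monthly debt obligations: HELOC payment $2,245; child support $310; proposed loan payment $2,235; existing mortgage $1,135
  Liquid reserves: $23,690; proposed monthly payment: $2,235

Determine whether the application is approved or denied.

Credit score 667 ≥ 660 (meets base)
Total debts = (2,245 + 310 + 2,235 + 1,135) = 5,925. DTI = 5,925/12,550 = 47.2% > 45% — standard DTI limit exceeded.
Liquid reserves cover 23,690/2,235 = 10.6 months — ≥ 2 required
DTI 47.2% is within the 45%–49% exception band; checking compensating factors.
Reserves 10.6 ≥ 6 months; credit score 667 < 700.
Override conditions not both satisfied; exception does not apply.

Denied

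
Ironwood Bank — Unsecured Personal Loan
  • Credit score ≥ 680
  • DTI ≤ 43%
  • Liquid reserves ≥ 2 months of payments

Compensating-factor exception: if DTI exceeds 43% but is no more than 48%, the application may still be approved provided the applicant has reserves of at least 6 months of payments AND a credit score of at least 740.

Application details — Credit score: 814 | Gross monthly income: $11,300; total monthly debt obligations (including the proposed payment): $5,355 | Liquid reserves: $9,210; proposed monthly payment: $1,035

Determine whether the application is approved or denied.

Approved

Credit score 814 ≥ 680 (meets base)
DTI = 5,355/11,300 = 47.4% > 43% — standard DTI limit exceeded.
Reserves: 9,210 ÷ 1,035 = 8.9 months (meets 2-month minimum)
DTI 47.4% is within the 43%–48% exception band; checking compensating factors.
Reserves 8.9 ≥ 6 months; credit score 814 ≥ 740.
Both override conditions satisfied; DTI exception granted.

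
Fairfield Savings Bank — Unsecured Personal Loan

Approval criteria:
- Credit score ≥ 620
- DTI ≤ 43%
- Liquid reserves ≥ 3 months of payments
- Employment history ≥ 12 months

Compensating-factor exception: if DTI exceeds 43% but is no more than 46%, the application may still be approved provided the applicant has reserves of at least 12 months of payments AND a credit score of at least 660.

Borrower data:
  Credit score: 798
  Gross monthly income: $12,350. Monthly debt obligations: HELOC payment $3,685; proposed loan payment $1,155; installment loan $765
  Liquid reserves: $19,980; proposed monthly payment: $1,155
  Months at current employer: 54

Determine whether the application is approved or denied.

Credit score 798 ≥ 620 (meets base)
Total debts = (3,685 + 1,155 + 765) = 5,605. DTI: 5,605 ÷ 12,350 = 45.4%, over the 43% base limit.
Liquid reserves cover 19,980/1,155 = 17.3 months — ≥ 3 required
Employment 54 ≥ 12 months
45.4% falls in the override range (43%–46%), so the compensating-factor test applies.
Override check — reserves: 17.3 mo (ok); score: 798 (ok).
Both override conditions satisfied; DTI exception granted.

Approved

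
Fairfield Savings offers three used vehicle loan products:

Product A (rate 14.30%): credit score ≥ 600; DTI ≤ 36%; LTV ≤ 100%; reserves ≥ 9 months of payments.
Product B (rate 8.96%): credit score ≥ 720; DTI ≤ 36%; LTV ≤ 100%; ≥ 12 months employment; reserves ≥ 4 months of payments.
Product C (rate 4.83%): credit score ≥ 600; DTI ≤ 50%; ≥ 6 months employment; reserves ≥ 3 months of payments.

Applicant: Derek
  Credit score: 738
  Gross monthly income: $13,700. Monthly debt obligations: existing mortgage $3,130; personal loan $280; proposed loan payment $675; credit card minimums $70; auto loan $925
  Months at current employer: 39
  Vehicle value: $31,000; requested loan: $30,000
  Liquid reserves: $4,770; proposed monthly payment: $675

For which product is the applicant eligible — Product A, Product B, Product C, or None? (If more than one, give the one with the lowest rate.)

Total debts = (3,130 + 280 + 675 + 70 + 925) = 5,080; DTI = 5,080/13,700 = 37.1%.
LTV = 30,000/31,000 = 96.8%.
Reserves = 4,770/675 = 7.1 months.
Product A: score 738 ≥ 600; DTI 37.1% > 36%; LTV 96.8% ≤ 100%; reserves 7.1 < 9 mo → does not qualify.
Product B: score 738 ≥ 720; DTI 37.1% > 36%; LTV 96.8% ≤ 100%; employment 39 ≥ 12 mo; reserves 7.1 ≥ 4 mo → does not qualify.
Product C: score 738 ≥ 600; DTI 37.1% ≤ 50%; employment 39 ≥ 6 mo; reserves 7.1 ≥ 3 mo → qualifies.

Product C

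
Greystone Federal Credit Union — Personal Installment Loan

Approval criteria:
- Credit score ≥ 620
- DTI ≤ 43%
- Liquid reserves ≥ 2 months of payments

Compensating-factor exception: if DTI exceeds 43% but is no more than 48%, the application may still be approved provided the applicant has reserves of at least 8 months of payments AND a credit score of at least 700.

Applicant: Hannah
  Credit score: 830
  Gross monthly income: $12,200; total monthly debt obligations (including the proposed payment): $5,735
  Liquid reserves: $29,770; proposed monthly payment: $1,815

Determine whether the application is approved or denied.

Credit score 830 ≥ 620 (meets base)
DTI: 5,735 ÷ 12,200 = 47%, over the 43% base limit.
Liquid reserves cover 29,770/1,815 = 16.4 months — ≥ 2 required
DTI 47% is within the 43%–48% exception band; checking compensating factors.
Reserves 16.4 ≥ 8 months; credit score 830 ≥ 700.
Both override conditions satisfied; DTI exception granted.

Approved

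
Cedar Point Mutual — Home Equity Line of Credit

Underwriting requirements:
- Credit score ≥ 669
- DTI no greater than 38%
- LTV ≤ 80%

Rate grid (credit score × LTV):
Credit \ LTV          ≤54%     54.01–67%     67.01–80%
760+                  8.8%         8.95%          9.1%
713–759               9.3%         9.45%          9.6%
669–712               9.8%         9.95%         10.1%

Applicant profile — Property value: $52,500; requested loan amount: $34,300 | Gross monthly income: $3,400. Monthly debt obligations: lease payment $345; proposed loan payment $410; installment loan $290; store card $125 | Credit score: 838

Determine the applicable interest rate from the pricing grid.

Credit score 838 ≥ 669; Total monthly debts = (345 + 410 + 290 + 125) = 1,170. DTI: 1,170 ÷ 3,400 = 34.4%, within the 38% cap
LTV = 34,300/52,500 = 65.3% ≤ 80%
Score 838 is in the 760+ band; LTV 65.3% is in the 54.01–67% band → 8.95%.

8.95%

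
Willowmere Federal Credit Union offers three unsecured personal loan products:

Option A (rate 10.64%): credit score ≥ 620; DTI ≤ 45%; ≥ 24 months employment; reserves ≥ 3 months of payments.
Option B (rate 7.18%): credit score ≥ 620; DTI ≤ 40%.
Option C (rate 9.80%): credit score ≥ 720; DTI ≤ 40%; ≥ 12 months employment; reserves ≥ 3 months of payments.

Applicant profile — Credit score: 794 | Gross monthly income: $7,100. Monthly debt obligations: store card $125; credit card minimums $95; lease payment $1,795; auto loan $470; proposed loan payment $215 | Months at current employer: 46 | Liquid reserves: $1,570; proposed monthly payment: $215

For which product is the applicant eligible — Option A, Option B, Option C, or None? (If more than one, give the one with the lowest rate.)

Total debts = (125 + 95 + 1,795 + 470 + 215) = 2,700; DTI = 2,700/7,100 = 38%.
Reserves = 1,570/215 = 7.3 months.
Option A: score 794 ≥ 620; DTI 38% ≤ 45%; employment 46 ≥ 24 mo; reserves 7.3 ≥ 3 mo → qualifies.
Option B: score 794 ≥ 620; DTI 38% ≤ 40% → qualifies.
Option C: score 794 ≥ 720; DTI 38% ≤ 40%; employment 46 ≥ 12 mo; reserves 7.3 ≥ 3 mo → qualifies.
Qualifying: Option A, Option B, Option C. Lowest rate is 7.18% → Option B.

Option B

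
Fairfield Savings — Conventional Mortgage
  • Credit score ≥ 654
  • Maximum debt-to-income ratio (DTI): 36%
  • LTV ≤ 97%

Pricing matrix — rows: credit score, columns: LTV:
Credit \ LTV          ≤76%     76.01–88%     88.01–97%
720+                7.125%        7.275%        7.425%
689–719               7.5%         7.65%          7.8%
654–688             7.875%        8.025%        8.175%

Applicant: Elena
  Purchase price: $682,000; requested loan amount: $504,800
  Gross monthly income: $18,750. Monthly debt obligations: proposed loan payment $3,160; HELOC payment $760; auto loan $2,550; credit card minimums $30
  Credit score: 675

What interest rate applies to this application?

Credit score 675 ≥ 654; Total monthly debts = (3,160 + 760 + 2,550 + 30) = 6,500. DTI = 6,500/18,750 = 34.7% ≤ 36%
Loan-to-value = 504,800/682,000 = 74% — pass (97% max)
Score 675 is in the 654–688 band; LTV 74% is in the ≤76% band → 7.875%.

7.875%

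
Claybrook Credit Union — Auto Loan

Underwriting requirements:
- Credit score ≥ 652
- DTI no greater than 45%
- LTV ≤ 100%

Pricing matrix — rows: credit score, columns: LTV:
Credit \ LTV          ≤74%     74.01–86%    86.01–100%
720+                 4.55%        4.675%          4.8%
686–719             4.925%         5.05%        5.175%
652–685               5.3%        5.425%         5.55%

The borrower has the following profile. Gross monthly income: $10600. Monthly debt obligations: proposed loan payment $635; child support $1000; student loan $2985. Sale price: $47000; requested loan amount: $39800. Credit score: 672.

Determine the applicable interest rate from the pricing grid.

Credit score 672 ≥ 652; Total monthly debts = (635 + 1,000 + 2,985) = 4,620. DTI: 4,620 ÷ 10,600 = 43.6%, within the 45% cap
Loan-to-value = 39,800/47,000 = 84.7% — pass (100% max)
Row: 672 falls in 652–685. Column: 84.7% falls in 74.01–86%. Rate = 5.425%.

5.425%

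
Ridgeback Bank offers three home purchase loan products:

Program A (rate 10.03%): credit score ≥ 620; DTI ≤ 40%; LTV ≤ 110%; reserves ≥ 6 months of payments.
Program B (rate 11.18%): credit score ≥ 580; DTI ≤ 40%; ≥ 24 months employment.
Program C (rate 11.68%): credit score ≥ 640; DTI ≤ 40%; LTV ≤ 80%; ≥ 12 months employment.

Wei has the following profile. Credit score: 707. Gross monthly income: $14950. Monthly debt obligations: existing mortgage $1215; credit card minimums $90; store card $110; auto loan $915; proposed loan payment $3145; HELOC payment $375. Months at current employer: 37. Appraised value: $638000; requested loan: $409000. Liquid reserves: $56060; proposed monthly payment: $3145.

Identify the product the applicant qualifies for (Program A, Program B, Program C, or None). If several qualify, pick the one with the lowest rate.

Program A

Total debts = (1,215 + 90 + 110 + 915 + 3,145 + 375) = 5,850; DTI = 5,850/14,950 = 39.1%.
LTV = 409,000/638,000 = 64.1%.
Reserves = 56,060/3,145 = 17.8 months.
Program A: score 707 ≥ 620; DTI 39.1% ≤ 40%; LTV 64.1% ≤ 110%; reserves 17.8 ≥ 6 mo → qualifies.
Program B: score 707 ≥ 580; DTI 39.1% ≤ 40%; employment 37 ≥ 24 mo → qualifies.
Program C: score 707 ≥ 640; DTI 39.1% ≤ 40%; LTV 64.1% ≤ 80%; employment 37 ≥ 12 mo → qualifies.
Qualifying: Program A, Program B, Program C. Lowest rate is 10.03% → Program A.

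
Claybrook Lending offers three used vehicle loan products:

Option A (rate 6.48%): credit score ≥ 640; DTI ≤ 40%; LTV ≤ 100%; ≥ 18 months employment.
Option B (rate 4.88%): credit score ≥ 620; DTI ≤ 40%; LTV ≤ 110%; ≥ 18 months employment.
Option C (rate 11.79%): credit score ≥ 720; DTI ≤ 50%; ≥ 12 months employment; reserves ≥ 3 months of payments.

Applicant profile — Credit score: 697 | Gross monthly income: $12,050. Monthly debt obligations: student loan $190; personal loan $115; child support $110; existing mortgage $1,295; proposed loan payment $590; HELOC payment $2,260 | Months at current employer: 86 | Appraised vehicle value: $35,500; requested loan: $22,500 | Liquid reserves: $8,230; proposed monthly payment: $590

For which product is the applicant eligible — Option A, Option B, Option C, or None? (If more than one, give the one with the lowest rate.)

Total debts = (190 + 115 + 110 + 1,295 + 590 + 2,260) = 4,560; DTI = 4,560/12,050 = 37.8%.
LTV = 22,500/35,500 = 63.4%.
Reserves = 8,230/590 = 13.9 months.
Option A: score 697 ≥ 640; DTI 37.8% ≤ 40%; LTV 63.4% ≤ 100%; employment 86 ≥ 18 mo → qualifies.
Option B: score 697 ≥ 620; DTI 37.8% ≤ 40%; LTV 63.4% ≤ 110%; employment 86 ≥ 18 mo → qualifies.
Option C: score 697 < 720; DTI 37.8% ≤ 50%; employment 86 ≥ 12 mo; reserves 13.9 ≥ 3 mo → does not qualify.
Qualifying: Option A, Option B. Lowest rate is 4.88% → Option B.

Option B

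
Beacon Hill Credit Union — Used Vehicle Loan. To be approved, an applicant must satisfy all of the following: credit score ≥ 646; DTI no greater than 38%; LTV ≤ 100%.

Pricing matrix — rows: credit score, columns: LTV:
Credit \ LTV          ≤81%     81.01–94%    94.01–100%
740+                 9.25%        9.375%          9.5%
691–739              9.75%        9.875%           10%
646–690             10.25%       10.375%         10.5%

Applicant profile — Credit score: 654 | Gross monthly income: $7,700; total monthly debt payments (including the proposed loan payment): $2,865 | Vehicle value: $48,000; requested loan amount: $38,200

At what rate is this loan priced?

Credit score 654 ≥ 646; DTI: 2,865 ÷ 7,700 = 37.2%, within the 38% cap
LTV: 38,200 ÷ 48,000 = 79.6%, within 100% cap
Score 654 is in the 646–690 band; LTV 79.6% is in the ≤81% band → 10.25%.

10.25%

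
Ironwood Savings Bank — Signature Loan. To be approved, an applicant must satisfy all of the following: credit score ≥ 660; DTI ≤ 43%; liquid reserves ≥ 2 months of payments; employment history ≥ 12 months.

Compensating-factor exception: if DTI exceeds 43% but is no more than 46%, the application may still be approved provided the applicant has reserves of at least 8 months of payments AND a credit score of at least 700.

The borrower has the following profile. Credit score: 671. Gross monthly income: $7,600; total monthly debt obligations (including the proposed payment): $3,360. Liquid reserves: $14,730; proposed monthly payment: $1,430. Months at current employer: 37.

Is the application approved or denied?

Credit score 671 ≥ 660 (meets base)
DTI: 3,360 ÷ 7,600 = 44.2%, over the 43% base limit.
Reserves: 14,730 ÷ 1,430 = 10.3 months (meets 2-month minimum)
Employment 37 ≥ 12 months
44.2% falls in the override range (43%–46%), so the compensating-factor test applies.
Reserves 10.3 ≥ 8 months; credit score 671 < 700.
Compensating-factor requirement not fully met.

Denied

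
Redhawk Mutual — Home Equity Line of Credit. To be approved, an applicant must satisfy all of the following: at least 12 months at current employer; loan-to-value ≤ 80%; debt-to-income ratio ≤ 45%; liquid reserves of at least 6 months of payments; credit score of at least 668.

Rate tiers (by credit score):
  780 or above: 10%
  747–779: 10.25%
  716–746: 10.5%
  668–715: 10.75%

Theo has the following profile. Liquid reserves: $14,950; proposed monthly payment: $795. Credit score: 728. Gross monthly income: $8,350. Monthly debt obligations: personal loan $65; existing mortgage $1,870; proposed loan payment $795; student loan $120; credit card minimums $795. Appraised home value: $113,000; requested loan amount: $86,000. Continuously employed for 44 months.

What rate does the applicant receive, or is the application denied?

Approved at 10.5%

Credit score 728 ≥ 668 (meets minimum)
Reserves: 14,950 ÷ 795 = 18.8 months (meets 6-month minimum)
Total monthly debts = (65 + 1,870 + 795 + 120 + 795) = 3,645. DTI: 3,645 ÷ 8,350 = 43.7%, within the 45% cap
Loan-to-value = 86,000/113,000 = 76.1% — pass (80% max)
Employment 44 ≥ 12 months
All requirements met. Score 728 falls in the 716–746 tier → 10.5%.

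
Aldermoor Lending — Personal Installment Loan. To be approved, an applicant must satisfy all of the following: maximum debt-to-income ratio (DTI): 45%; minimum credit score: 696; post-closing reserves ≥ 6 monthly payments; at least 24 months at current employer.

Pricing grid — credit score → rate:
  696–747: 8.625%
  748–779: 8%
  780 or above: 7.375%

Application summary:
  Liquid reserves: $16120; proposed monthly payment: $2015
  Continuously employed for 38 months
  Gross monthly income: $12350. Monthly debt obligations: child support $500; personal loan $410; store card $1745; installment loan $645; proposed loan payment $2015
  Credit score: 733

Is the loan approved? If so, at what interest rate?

Credit score 733 ≥ 696 (meets minimum)
Total monthly debts = (500 + 410 + 1,745 + 645 + 2,015) = 5,315. DTI: 5,315 ÷ 12,350 = 43%, within the 45% cap
Employment 38 ≥ 24 months
Liquid reserves cover 16,120/2,015 = 8.0 months — ≥ 6 required
All requirements met. Score 733 falls in the 696–747 tier → 8.625%.

Approved at 8.625%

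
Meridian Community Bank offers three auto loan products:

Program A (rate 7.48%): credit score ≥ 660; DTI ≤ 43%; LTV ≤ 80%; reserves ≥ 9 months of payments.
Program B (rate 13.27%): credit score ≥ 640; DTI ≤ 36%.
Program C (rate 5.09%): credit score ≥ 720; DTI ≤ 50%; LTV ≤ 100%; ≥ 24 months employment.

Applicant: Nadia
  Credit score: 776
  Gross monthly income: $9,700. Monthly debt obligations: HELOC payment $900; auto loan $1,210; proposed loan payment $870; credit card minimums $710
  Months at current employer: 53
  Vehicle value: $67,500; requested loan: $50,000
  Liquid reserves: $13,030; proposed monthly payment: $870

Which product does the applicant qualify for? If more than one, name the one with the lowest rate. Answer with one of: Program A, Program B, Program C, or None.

Program C

Total debts = (900 + 1,210 + 870 + 710) = 3,690; DTI = 3,690/9,700 = 38%.
LTV = 50,000/67,500 = 74.1%.
Reserves = 13,030/870 = 15.0 months.
Program A: score 776 ≥ 660; DTI 38% ≤ 43%; LTV 74.1% ≤ 80%; reserves 15.0 ≥ 9 mo → qualifies.
Program B: score 776 ≥ 640; DTI 38% > 36% → does not qualify.
Program C: score 776 ≥ 720; DTI 38% ≤ 50%; LTV 74.1% ≤ 100%; employment 53 ≥ 24 mo → qualifies.
Qualifying: Program A, Program C. Lowest rate is 5.09% → Program C.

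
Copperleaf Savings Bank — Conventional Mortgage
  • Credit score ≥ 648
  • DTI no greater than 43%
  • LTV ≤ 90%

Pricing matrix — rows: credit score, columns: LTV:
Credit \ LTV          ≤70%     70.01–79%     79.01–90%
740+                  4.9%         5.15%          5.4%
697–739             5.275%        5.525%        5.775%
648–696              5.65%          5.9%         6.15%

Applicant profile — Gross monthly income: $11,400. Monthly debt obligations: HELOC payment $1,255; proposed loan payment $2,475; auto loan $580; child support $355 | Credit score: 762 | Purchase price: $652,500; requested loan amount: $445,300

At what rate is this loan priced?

4.9%

Credit score 762 ≥ 648; Total monthly debts = (1,255 + 2,475 + 580 + 355) = 4,665. Debt-to-income = 4,665/11,400 = 40.9% — meets 43% limit
Loan-to-value = 445,300/652,500 = 68.2% — pass (90% max)
Score 762 is in the 740+ band; LTV 68.2% is in the ≤70% band → 4.9%.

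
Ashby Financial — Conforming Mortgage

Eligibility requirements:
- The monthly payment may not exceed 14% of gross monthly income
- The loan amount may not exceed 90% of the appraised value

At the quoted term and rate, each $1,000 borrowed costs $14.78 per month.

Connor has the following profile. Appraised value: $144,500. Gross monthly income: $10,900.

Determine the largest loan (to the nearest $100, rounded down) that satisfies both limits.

Payment cap: 14% × $10,900 = $1,526/month.
At $14.78 per $1,000, that supports 1,526/14.78 × 1,000 ≈ $103,247 → $103,200.
LTV cap: 90% × $144,500 = $130,050 → $130,000.
Binding constraint: payment-to-income.

$103,200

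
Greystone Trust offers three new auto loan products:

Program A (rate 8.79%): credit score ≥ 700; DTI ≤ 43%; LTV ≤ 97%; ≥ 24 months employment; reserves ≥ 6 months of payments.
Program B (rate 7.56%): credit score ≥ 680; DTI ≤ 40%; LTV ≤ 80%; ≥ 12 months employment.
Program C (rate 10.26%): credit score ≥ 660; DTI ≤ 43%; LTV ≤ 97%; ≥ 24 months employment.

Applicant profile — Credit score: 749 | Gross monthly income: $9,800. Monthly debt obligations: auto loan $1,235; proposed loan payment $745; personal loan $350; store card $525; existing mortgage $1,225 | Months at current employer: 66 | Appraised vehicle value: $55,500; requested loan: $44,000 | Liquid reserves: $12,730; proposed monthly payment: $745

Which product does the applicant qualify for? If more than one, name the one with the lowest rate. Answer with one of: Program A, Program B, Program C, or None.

Program A

Total debts = (1,235 + 745 + 350 + 525 + 1,225) = 4,080; DTI = 4,080/9,800 = 41.6%.
LTV = 44,000/55,500 = 79.3%.
Reserves = 12,730/745 = 17.1 months.
Program A: score 749 ≥ 700; DTI 41.6% ≤ 43%; LTV 79.3% ≤ 97%; employment 66 ≥ 24 mo; reserves 17.1 ≥ 6 mo → qualifies.
Program B: score 749 ≥ 680; DTI 41.6% > 40%; LTV 79.3% ≤ 80%; employment 66 ≥ 12 mo → does not qualify.
Program C: score 749 ≥ 660; DTI 41.6% ≤ 43%; LTV 79.3% ≤ 97%; employment 66 ≥ 24 mo → qualifies.
Qualifying: Program A, Program C. Lowest rate is 8.79% → Program A.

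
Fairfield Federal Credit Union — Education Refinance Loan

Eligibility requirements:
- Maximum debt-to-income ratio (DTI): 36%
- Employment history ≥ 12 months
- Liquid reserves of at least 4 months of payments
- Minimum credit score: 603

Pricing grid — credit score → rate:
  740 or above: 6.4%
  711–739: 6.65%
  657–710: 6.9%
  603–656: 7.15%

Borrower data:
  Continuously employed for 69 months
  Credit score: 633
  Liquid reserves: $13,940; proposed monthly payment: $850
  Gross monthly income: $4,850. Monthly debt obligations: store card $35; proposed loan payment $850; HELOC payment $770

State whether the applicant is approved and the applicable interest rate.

Approved at 7.15%

Credit score 633 ≥ 603 (meets minimum)
Reserves: 13,940 ÷ 850 = 16.4 months (meets 4-month minimum)
Employment 69 ≥ 12 months
Total monthly debts = (35 + 850 + 770) = 1,655. DTI: 1,655 ÷ 4,850 = 34.1%, within the 36% cap
All requirements met. Score 633 falls in the 603–656 tier → 7.15%.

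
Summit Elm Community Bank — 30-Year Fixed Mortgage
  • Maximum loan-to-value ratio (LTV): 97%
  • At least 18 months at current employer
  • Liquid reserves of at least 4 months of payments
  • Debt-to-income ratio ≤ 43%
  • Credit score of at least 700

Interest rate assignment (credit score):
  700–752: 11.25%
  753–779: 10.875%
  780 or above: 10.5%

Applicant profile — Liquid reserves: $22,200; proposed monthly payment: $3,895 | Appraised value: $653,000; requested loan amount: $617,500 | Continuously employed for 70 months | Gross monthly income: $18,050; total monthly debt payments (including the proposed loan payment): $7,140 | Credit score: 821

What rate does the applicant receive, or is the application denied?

Credit score 821 ≥ 700 (meets minimum)
Loan-to-value = 617,500/653,000 = 94.6% — pass (97% max)
Liquid reserves cover 22,200/3,895 = 5.7 months — ≥ 4 required
Debt-to-income = 7,140/18,050 = 39.6% — meets 43% limit
Employment 70 ≥ 18 months
All requirements met. Score 821 falls in the 780 or above tier → 10.5%.

Approved at 10.5%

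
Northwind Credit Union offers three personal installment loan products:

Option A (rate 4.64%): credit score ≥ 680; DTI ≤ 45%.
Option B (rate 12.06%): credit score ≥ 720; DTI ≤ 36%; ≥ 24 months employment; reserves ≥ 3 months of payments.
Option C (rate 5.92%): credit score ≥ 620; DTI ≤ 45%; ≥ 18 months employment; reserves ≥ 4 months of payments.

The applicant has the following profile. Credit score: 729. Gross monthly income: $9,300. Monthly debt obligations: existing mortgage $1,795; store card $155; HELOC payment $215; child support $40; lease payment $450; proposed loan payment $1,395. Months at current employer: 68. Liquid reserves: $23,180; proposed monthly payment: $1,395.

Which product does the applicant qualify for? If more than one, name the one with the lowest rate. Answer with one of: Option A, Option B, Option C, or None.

Total debts = (1,795 + 155 + 215 + 40 + 450 + 1,395) = 4,050; DTI = 4,050/9,300 = 43.5%.
Reserves = 23,180/1,395 = 16.6 months.
Option A: score 729 ≥ 680; DTI 43.5% ≤ 45% → qualifies.
Option B: score 729 ≥ 720; DTI 43.5% > 36%; employment 68 ≥ 24 mo; reserves 16.6 ≥ 3 mo → does not qualify.
Option C: score 729 ≥ 620; DTI 43.5% ≤ 45%; employment 68 ≥ 18 mo; reserves 16.6 ≥ 4 mo → qualifies.
Qualifying: Option A, Option C. Lowest rate is 4.64% → Option A.

Option A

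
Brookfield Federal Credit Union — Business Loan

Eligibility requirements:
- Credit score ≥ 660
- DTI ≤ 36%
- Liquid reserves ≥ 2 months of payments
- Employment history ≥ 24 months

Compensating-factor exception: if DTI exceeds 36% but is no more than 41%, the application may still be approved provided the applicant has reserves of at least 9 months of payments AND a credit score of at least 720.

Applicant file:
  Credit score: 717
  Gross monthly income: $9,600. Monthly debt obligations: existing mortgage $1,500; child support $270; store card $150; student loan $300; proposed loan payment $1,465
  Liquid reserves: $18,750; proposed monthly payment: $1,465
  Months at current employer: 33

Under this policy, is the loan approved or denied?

Credit score 717 ≥ 660 (meets base)
Total debts = (1,500 + 270 + 150 + 300 + 1,465) = 3,685. DTI: 3,685 ÷ 9,600 = 38.4%, over the 36% base limit.
Reserves: 18,750 ÷ 1,465 = 12.8 months (meets 2-month minimum)
Employment 33 ≥ 24 months
DTI 38.4% is within the 36%–41% exception band; checking compensating factors.
Reserves 12.8 ≥ 9 months; credit score 717 < 720.
Override conditions not both satisfied; exception does not apply.

Denied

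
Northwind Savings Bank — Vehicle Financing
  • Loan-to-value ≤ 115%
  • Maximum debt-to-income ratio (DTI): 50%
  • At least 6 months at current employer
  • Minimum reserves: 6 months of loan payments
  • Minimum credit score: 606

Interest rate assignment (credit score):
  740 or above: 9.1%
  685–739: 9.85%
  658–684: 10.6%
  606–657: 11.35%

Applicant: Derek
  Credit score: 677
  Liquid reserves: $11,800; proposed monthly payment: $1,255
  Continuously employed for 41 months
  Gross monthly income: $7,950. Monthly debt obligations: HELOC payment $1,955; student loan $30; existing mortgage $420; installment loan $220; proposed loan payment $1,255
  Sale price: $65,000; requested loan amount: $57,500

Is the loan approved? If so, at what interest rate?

Approved at 10.6%

Credit score 677 ≥ 606 (meets minimum)
Total monthly debts = (1,955 + 30 + 420 + 220 + 1,255) = 3,880. Debt-to-income = 3,880/7,950 = 48.8% — meets 50% limit
Employment 41 ≥ 6 months
Loan-to-value = 57,500/65,000 = 88.5% — pass (115% max)
Liquid reserves cover 11,800/1,255 = 9.4 months — ≥ 6 required
All requirements met. Score 677 falls in the 658–684 tier → 10.6%.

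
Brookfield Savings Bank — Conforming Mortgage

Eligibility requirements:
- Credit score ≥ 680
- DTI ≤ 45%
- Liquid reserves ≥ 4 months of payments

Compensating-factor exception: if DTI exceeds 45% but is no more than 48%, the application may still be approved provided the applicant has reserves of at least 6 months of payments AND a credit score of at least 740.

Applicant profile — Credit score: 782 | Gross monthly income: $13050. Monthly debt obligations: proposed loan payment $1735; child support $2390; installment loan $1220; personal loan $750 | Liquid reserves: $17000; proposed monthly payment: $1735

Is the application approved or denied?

Approved

Credit score 782 ≥ 680 (meets base)
Total debts = (1,735 + 2,390 + 1,220 + 750) = 6,095. DTI = 6,095/13,050 = 46.7% > 45% — standard DTI limit exceeded.
Liquid reserves cover 17,000/1,735 = 9.8 months — ≥ 4 required
DTI 46.7% is within the 45%–48% exception band; checking compensating factors.
Override check — reserves: 9.8 mo (ok); score: 782 (ok).
Both compensating conditions met → exception applies.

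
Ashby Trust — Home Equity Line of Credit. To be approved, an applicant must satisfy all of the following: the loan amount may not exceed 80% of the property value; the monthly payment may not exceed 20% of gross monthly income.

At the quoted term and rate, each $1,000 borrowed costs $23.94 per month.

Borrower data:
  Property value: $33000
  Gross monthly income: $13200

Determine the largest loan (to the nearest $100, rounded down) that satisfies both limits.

$26,400

Payment cap: 20% × $13,200 = $2,640/month.
At $23.94 per $1,000, that supports 2,640/23.94 × 1,000 ≈ $110,275 → $110,200.
LTV cap: 80% × $33,000 = $26,400 → $26,400.
Binding constraint: loan-to-value.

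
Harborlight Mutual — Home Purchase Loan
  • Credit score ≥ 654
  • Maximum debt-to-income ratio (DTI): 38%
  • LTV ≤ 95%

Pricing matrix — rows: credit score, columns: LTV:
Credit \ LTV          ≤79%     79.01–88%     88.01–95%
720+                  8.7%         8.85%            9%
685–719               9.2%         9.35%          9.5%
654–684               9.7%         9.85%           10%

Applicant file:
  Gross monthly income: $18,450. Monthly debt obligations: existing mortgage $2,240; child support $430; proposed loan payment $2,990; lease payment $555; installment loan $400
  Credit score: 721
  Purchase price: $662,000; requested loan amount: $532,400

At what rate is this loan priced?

8.85%

Credit score 721 ≥ 654; Total monthly debts = (2,240 + 430 + 2,990 + 555 + 400) = 6,615. DTI: 6,615 ÷ 18,450 = 35.9%, within the 38% cap
Loan-to-value = 532,400/662,000 = 80.4% — pass (95% max)
Row: 721 falls in 720+. Column: 80.4% falls in 79.01–88%. Rate = 8.85%.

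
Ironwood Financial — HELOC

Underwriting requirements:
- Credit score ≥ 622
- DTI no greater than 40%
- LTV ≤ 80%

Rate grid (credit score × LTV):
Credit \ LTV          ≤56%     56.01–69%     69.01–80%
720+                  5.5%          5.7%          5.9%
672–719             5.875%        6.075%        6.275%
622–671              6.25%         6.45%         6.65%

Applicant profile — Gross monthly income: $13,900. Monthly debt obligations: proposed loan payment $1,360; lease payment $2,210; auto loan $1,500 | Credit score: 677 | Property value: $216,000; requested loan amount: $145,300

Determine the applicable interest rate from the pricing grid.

Credit score 677 ≥ 622; Total monthly debts = (1,360 + 2,210 + 1,500) = 5,070. Debt-to-income = 5,070/13,900 = 36.5% — meets 40% limit
Loan-to-value = 145,300/216,000 = 67.3% — pass (80% max)
Row: 677 falls in 672–719. Column: 67.3% falls in 56.01–69%. Rate = 6.075%.

6.075%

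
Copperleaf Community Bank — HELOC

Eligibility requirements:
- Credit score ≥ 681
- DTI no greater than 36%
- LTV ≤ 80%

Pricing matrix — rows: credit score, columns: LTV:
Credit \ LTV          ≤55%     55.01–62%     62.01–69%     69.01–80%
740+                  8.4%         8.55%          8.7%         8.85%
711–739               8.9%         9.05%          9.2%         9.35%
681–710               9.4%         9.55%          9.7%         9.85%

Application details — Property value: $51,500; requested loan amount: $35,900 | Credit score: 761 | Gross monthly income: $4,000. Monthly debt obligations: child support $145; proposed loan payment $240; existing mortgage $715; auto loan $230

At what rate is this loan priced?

8.85%

Credit score 761 ≥ 681; Total monthly debts = (145 + 240 + 715 + 230) = 1,330. Debt-to-income = 1,330/4,000 = 33.2% — meets 36% limit
LTV: 35,900 ÷ 51,500 = 69.7%, within 80% cap
Row: 761 falls in 740+. Column: 69.7% falls in 69.01–80%. Rate = 8.85%.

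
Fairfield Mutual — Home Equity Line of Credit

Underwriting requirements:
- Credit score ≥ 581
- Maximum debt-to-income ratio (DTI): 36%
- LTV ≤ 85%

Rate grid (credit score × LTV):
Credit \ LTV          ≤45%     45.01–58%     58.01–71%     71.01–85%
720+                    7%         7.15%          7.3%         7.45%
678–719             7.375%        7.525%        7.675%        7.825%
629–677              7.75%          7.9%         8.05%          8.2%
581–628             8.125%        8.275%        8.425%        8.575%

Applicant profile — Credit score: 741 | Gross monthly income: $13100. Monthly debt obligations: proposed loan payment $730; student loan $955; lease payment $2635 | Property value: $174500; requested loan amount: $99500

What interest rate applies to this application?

7.15%

Credit score 741 ≥ 581; Total monthly debts = (730 + 955 + 2,635) = 4,320. DTI: 4,320 ÷ 13,100 = 33%, within the 36% cap
Loan-to-value = 99,500/174,500 = 57% — pass (85% max)
Score 741 is in the 720+ band; LTV 57% is in the 45.01–58% band → 7.15%.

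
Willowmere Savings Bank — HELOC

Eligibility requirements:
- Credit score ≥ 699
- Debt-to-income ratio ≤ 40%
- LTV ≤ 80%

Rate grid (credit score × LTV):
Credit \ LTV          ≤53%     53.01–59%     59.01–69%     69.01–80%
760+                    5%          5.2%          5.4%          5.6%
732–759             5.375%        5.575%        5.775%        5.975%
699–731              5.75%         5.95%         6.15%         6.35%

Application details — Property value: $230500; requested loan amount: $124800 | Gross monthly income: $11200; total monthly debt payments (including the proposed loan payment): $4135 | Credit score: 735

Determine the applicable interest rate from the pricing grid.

5.575%

Credit score 735 ≥ 699; DTI: 4,135 ÷ 11,200 = 36.9%, within the 40% cap
LTV = 124,800/230,500 = 54.1% ≤ 80%
Credit 735 → row 732–759; LTV 54.1% → column 53.01–59%. Grid cell → 5.575%.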